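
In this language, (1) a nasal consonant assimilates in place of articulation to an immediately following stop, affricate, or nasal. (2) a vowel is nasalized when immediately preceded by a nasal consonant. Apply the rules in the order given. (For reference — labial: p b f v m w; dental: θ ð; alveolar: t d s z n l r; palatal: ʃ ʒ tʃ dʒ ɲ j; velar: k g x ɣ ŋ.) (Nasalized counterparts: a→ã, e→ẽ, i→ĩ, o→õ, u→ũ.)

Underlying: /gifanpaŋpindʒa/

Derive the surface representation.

Rule 1: /n/ before /p/ (labial) → [m]
Rule 1: /ŋ/ before /p/ (labial) → [m]
Rule 1: /n/ before /dʒ/ (palatal) → [ɲ]
After rule 1: gifampampiɲdʒa
Rule 2: no segment meets the rule's conditions; no change.

[gifampampiɲdʒa]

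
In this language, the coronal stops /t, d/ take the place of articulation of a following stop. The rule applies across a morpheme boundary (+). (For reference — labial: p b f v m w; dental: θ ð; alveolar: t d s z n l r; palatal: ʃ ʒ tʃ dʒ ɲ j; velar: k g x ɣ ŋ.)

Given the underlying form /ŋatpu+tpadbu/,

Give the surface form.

[ŋappu+ppabbu]

/t/ before /p/ (labial) → [p]
/t/ before /p/ (labial) → [p]
/d/ before /b/ (labial) → [b]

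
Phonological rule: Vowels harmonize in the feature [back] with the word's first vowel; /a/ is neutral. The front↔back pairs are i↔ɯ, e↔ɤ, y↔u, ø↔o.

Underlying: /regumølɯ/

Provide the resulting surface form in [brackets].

[regymøli]

/u/ harmonizes with /e/ ([-back]) → [y]
/ɯ/ harmonizes with /e/ ([-back]) → [i]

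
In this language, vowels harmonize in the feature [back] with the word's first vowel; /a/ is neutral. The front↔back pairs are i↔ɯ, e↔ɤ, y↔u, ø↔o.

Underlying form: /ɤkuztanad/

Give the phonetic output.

no segment meets the rule's conditions; no change.

[ɤkuztanad]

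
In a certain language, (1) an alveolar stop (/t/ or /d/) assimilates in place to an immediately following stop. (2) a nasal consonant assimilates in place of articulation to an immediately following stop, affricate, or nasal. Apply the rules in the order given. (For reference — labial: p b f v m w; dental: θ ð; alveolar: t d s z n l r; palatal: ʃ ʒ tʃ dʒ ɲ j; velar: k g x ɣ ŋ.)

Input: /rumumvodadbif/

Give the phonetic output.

Rule 1: /d/ before /b/ (labial) → [b]
After rule 1: rumumvodabbif
Rule 2: no segment meets the rule's conditions; no change.

[rumumvodabbif]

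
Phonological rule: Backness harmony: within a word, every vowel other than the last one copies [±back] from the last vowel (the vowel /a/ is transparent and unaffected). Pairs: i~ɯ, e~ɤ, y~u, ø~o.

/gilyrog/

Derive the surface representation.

[gɯlurog]

/i/ harmonizes with /o/ ([+back]) → [ɯ]
/y/ harmonizes with /o/ ([+back]) → [u]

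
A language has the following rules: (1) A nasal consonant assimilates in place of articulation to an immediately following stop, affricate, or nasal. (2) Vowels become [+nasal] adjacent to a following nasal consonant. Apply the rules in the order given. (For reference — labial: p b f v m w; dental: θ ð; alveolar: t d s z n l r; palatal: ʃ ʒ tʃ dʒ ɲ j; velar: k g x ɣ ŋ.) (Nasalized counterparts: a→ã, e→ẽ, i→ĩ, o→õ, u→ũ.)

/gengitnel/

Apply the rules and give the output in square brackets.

[gẽŋgitnel]

Rule 1: /n/ before /g/ (velar) → [ŋ]
After rule 1: geŋgitnel
Rule 2: /e/ before nasal /ŋ/ → [ẽ]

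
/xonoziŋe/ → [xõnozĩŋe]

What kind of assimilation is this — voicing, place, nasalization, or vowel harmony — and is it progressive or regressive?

nasalization, regressive

/o/→[õ] /i/→[ĩ].
Each target copies a feature from the following segment, so the direction is regressive.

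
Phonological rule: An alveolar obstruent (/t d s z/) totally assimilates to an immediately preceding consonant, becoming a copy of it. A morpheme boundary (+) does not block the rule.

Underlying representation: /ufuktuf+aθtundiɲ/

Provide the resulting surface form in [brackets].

/t/ after /k/ → [k] (total assimilation)
/t/ after /θ/ → [θ] (total assimilation)
/d/ after /n/ → [n] (total assimilation)

[ufukkuf+aθθunniɲ]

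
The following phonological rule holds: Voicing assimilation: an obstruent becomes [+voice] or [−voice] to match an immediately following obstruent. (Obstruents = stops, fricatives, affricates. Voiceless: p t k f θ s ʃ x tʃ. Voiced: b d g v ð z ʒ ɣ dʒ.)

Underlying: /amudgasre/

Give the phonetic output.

[amudgasre]

no segment meets the rule's conditions; no change.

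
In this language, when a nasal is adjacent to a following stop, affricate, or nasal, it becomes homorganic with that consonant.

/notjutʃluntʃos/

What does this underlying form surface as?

[notjutʃluɲtʃos]

/n/ before /tʃ/ (palatal) → [ɲ]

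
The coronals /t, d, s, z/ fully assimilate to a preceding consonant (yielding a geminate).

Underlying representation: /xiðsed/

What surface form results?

[xiððed]

/s/ after /ð/ → [ð] (total assimilation)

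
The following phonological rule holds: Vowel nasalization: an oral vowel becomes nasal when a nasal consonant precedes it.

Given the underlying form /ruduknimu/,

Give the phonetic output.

[ruduknĩmũ]

/i/ after nasal /n/ → [ĩ]
/u/ after nasal /m/ → [ũ]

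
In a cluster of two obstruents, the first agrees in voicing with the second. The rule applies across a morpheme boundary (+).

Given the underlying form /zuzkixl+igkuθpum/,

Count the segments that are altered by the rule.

2

/z/ before /k/ (voiceless) → [s]
/g/ before /k/ (voiceless) → [k]
2 segments change.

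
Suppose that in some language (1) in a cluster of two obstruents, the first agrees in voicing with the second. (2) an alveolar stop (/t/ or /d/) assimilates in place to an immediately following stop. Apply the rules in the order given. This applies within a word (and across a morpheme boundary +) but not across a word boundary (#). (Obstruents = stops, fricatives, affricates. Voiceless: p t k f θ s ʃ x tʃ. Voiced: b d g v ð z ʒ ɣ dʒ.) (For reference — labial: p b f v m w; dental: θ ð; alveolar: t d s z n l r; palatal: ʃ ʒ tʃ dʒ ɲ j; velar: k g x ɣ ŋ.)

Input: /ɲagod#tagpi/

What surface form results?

Rule 1: /g/ before /p/ (voiceless) → [k]
After rule 1: ɲagod#takpi
Rule 2: no segment meets the rule's conditions; no change.

[ɲagod#takpi]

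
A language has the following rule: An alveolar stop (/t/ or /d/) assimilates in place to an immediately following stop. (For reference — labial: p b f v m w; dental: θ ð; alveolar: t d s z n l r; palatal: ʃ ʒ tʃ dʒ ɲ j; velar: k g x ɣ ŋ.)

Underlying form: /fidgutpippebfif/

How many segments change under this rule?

/d/ before /g/ (velar) → [g]
/t/ before /p/ (labial) → [p]
2 segments change.

2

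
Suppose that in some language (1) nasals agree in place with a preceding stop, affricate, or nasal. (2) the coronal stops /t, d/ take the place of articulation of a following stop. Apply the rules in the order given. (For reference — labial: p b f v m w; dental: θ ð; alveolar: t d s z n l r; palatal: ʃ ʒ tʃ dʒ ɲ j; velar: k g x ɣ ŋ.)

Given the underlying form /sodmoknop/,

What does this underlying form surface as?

Rule 1: /m/ after /d/ (alveolar) → [n]
Rule 1: /n/ after /k/ (velar) → [ŋ]
After rule 1: sodnokŋop
Rule 2: no segment meets the rule's conditions; no change.

[sodnokŋop]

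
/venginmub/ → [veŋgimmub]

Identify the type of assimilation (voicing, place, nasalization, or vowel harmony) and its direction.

/n/→[ŋ] /n/→[m].
Each target copies a feature from the following segment, so the direction is regressive.

place assimilation, regressive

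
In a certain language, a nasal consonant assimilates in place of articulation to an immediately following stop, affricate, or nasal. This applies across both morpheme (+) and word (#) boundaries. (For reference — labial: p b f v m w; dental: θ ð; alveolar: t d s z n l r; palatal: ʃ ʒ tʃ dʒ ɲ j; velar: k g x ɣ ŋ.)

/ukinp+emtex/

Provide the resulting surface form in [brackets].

/n/ before /p/ (labial) → [m]
/m/ before /t/ (alveolar) → [n]

[ukimp+entex]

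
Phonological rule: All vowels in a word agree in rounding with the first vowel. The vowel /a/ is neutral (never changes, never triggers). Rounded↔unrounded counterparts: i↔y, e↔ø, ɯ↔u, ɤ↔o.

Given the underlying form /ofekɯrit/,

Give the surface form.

/e/ harmonizes with /o/ ([+round]) → [ø]
/ɯ/ harmonizes with /o/ ([+round]) → [u]
/i/ harmonizes with /o/ ([+round]) → [y]

[oføkuryt]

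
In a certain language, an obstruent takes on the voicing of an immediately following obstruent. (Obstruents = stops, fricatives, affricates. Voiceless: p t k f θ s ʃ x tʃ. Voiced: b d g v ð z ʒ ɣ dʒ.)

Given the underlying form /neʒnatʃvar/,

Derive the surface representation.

/tʃ/ before /v/ (voiced) → [dʒ]

[neʒnadʒvar]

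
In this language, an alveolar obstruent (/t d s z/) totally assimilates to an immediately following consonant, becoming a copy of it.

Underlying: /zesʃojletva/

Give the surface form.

/s/ before /ʃ/ → [ʃ] (total assimilation)
/t/ before /v/ → [v] (total assimilation)

[zeʃʃojlevva]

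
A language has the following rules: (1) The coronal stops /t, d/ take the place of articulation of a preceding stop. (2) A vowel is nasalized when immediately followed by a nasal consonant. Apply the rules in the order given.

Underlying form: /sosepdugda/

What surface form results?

[sosepbugga]

Rule 1: /d/ after /p/ (labial) → [b]
Rule 1: /d/ after /g/ (velar) → [g]
After rule 1: sosepbugga
Rule 2: no segment meets the rule's conditions; no change.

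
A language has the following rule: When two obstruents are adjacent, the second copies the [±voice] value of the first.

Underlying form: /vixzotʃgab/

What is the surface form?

[vixsotʃkab]

/z/ after /x/ (voiceless) → [s]
/g/ after /tʃ/ (voiceless) → [k]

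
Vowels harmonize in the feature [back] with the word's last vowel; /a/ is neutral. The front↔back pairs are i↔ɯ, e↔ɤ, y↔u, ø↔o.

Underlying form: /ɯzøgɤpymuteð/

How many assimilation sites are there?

/ɯ/ harmonizes with /e/ ([-back]) → [i]
/ɤ/ harmonizes with /e/ ([-back]) → [e]
/u/ harmonizes with /e/ ([-back]) → [y]
3 segments change.

3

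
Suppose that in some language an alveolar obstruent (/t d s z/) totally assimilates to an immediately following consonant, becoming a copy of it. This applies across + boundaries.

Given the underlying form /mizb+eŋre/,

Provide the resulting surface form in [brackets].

[mibb+eŋre]

/z/ before /b/ → [b] (total assimilation)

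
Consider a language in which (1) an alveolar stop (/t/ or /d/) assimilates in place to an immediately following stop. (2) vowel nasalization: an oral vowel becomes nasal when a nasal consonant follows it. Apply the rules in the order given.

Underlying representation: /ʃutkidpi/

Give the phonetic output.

[ʃukkibpi]

Rule 1: /t/ before /k/ (velar) → [k]
Rule 1: /d/ before /p/ (labial) → [b]
After rule 1: ʃukkibpi
Rule 2: no segment meets the rule's conditions; no change.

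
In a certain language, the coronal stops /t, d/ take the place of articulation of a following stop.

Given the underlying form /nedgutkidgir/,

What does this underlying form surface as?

/d/ before /g/ (velar) → [g]
/t/ before /k/ (velar) → [k]
/d/ before /g/ (velar) → [g]

[neggukkiggir]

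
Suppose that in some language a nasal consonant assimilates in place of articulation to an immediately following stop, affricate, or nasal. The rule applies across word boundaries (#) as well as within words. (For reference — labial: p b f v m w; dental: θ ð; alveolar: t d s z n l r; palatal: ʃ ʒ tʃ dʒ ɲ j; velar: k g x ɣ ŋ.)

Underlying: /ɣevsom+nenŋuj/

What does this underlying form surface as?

[ɣevson+neŋŋuj]

/m/ before /n/ (alveolar) → [n]
/n/ before /ŋ/ (velar) → [ŋ]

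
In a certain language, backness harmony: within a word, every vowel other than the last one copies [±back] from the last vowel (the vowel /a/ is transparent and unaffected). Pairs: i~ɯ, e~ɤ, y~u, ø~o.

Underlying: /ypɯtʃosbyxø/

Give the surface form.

[ypitʃøsbyxø]

/ɯ/ harmonizes with /ø/ ([-back]) → [i]
/o/ harmonizes with /ø/ ([-back]) → [ø]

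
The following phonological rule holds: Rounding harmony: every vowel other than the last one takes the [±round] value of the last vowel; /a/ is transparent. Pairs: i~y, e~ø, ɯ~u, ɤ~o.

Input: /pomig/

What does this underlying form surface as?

[pɤmig]

/o/ harmonizes with /i/ ([-round]) → [ɤ]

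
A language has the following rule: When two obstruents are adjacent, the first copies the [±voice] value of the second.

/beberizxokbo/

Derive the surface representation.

/z/ before /x/ (voiceless) → [s]
/k/ before /b/ (voiced) → [g]

[beberisxogbo]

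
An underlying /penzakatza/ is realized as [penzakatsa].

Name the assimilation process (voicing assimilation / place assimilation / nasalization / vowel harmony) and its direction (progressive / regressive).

voicing assimilation, progressive

/z/→[s].
Each target copies a feature from the preceding segment, so the direction is progressive.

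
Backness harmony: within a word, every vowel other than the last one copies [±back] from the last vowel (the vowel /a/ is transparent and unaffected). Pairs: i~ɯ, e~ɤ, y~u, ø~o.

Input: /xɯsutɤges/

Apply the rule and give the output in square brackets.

[xisyteges]

/ɯ/ harmonizes with /e/ ([-back]) → [i]
/u/ harmonizes with /e/ ([-back]) → [y]
/ɤ/ harmonizes with /e/ ([-back]) → [e]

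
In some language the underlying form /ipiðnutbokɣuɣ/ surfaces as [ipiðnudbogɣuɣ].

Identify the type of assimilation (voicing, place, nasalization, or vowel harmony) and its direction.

/t/→[d] /k/→[g].
Each target copies a feature from the following segment, so the direction is regressive.

voicing assimilation, regressive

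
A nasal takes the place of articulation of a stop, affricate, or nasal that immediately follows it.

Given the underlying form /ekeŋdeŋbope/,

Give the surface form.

/ŋ/ before /d/ (alveolar) → [n]
/ŋ/ before /b/ (labial) → [m]

[ekendembope]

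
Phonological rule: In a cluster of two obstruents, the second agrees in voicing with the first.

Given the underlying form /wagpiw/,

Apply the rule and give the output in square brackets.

[wagbiw]

/p/ after /g/ (voiced) → [b]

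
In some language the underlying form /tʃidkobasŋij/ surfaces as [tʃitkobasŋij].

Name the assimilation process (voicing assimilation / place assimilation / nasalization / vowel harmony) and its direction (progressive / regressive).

voicing assimilation, regressive

/d/→[t].
Each target copies a feature from the following segment, so the direction is regressive.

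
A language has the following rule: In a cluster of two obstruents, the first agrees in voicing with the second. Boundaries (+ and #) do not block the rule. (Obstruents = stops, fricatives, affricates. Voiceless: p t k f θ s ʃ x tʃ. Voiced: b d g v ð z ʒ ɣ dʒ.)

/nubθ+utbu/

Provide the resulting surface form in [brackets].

/b/ before /θ/ (voiceless) → [p]
/t/ before /b/ (voiced) → [d]

[nupθ+udbu]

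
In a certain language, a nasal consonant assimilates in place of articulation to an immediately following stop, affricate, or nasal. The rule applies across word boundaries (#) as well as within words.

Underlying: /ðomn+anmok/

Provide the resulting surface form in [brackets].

[ðonn+ammok]

/m/ before /n/ (alveolar) → [n]
/n/ before /m/ (labial) → [m]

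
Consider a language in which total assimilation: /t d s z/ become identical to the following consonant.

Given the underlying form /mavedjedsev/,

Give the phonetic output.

[mavejjessev]

/d/ before /j/ → [j] (total assimilation)
/d/ before /s/ → [s] (total assimilation)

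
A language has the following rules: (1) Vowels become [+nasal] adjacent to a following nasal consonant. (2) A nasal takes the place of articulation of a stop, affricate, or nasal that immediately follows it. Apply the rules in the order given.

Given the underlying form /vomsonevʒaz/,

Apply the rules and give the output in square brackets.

[võmsõnevʒaz]

Rule 1: /o/ before nasal /m/ → [õ]
Rule 1: /o/ before nasal /n/ → [õ]
After rule 1: võmsõnevʒaz
Rule 2: no segment meets the rule's conditions; no change.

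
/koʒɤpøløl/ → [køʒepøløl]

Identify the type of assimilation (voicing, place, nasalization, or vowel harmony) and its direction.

vowel harmony, regressive

/o/→[ø] /ɤ/→[e].
Vowels agree with the last vowel, so the harmony is regressive.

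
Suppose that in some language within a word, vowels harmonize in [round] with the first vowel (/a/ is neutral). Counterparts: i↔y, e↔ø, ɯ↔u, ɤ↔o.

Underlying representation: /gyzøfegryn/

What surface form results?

/e/ harmonizes with /y/ ([+round]) → [ø]

[gyzøføgryn]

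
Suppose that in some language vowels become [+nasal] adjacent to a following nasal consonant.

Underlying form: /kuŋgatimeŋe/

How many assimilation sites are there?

/u/ before nasal /ŋ/ → [ũ]
/i/ before nasal /m/ → [ĩ]
/e/ before nasal /ŋ/ → [ẽ]
3 segments change.

3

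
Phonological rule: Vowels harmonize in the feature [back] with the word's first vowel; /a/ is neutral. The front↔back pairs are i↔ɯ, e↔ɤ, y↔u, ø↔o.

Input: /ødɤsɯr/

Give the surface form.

[ødesir]

/ɤ/ harmonizes with /ø/ ([-back]) → [e]
/ɯ/ harmonizes with /ø/ ([-back]) → [i]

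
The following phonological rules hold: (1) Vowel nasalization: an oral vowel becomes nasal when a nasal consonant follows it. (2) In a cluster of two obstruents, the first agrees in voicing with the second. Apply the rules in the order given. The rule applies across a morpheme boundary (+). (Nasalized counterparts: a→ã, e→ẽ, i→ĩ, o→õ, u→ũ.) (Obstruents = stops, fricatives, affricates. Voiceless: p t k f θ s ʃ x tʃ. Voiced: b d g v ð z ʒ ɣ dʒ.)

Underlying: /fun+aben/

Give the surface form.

Rule 1: /u/ before nasal /n/ → [ũ]
Rule 1: /e/ before nasal /n/ → [ẽ]
After rule 1: fũn+abẽn
Rule 2: no segment meets the rule's conditions; no change.

[fũn+abẽn]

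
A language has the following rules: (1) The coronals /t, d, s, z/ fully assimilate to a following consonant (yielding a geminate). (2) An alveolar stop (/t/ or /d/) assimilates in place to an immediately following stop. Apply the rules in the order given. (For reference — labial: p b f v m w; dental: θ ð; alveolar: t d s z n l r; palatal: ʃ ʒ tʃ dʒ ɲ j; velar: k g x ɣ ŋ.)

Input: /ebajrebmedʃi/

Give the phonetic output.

Rule 1: /d/ before /ʃ/ → [ʃ] (total assimilation)
After rule 1: ebajrebmeʃʃi
Rule 2: no segment meets the rule's conditions; no change.

[ebajrebmeʃʃi]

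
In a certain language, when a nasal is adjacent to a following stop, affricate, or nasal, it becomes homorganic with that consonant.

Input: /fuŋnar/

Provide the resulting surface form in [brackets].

[funnar]

/ŋ/ before /n/ (alveolar) → [n]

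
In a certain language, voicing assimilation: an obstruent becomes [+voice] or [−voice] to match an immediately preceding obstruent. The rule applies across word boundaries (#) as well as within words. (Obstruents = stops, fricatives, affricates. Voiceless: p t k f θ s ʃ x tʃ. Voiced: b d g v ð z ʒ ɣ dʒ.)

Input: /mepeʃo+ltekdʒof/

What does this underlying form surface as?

[mepeʃo+ltektʃof]

/dʒ/ after /k/ (voiceless) → [tʃ]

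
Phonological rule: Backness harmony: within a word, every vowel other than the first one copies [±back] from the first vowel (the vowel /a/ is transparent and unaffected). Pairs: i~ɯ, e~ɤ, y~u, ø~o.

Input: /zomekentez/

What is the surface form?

[zomɤkɤntɤz]

/e/ harmonizes with /o/ ([+back]) → [ɤ]
/e/ harmonizes with /o/ ([+back]) → [ɤ]
/e/ harmonizes with /o/ ([+back]) → [ɤ]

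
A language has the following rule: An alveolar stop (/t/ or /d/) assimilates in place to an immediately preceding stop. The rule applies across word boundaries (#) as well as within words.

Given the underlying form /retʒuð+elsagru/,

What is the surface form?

no segment meets the rule's conditions; no change.

[retʒuð+elsagru]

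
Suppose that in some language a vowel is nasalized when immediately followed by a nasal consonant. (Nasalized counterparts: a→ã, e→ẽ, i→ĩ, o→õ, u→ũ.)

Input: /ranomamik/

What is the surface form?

[rãnõmãmik]

/a/ before nasal /n/ → [ã]
/o/ before nasal /m/ → [õ]
/a/ before nasal /m/ → [ã]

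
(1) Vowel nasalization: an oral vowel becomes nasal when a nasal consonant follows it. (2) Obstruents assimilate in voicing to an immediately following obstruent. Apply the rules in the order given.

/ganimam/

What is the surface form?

Rule 1: /a/ before nasal /n/ → [ã]
Rule 1: /i/ before nasal /m/ → [ĩ]
Rule 1: /a/ before nasal /m/ → [ã]
After rule 1: gãnĩmãm
Rule 2: no segment meets the rule's conditions; no change.

[gãnĩmãm]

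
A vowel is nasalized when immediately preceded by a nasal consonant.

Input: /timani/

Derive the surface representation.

[timãnĩ]

/a/ after nasal /m/ → [ã]
/i/ after nasal /n/ → [ĩ]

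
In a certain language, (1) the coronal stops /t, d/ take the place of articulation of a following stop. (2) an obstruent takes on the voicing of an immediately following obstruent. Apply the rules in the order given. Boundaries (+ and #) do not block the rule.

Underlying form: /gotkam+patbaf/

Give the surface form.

[gokkam+pabbaf]

Rule 1: /t/ before /k/ (velar) → [k]
Rule 1: /t/ before /b/ (labial) → [p]
After rule 1: gokkam+papbaf
Rule 2: /p/ before /b/ (voiced) → [b]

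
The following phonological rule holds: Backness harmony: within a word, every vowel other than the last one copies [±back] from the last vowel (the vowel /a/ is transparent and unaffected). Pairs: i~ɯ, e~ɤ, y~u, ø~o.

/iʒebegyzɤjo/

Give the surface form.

[ɯʒɤbɤguzɤjo]

/i/ harmonizes with /o/ ([+back]) → [ɯ]
/e/ harmonizes with /o/ ([+back]) → [ɤ]
/e/ harmonizes with /o/ ([+back]) → [ɤ]
/y/ harmonizes with /o/ ([+back]) → [u]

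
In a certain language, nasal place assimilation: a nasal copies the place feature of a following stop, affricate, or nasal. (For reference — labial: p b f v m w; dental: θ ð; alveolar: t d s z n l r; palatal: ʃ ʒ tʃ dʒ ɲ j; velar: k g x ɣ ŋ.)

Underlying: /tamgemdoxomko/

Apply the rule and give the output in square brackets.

[taŋgendoxoŋko]

/m/ before /g/ (velar) → [ŋ]
/m/ before /d/ (alveolar) → [n]
/m/ before /k/ (velar) → [ŋ]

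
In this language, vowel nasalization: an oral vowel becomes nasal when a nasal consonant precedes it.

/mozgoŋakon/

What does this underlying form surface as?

/o/ after nasal /m/ → [õ]
/a/ after nasal /ŋ/ → [ã]

[mõzgoŋãkon]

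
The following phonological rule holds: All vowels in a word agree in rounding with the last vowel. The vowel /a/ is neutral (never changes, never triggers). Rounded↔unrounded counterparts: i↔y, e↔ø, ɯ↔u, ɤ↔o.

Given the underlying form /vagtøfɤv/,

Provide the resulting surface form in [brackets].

[vagtefɤv]

/ø/ harmonizes with /ɤ/ ([-round]) → [e]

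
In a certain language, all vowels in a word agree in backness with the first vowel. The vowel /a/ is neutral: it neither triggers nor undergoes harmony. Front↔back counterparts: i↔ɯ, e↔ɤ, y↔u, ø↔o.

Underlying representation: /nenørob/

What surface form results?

[nenørøb]

/o/ harmonizes with /e/ ([-back]) → [ø]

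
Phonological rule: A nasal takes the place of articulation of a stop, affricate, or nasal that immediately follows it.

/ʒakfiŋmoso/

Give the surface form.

[ʒakfimmoso]

/ŋ/ before /m/ (labial) → [m]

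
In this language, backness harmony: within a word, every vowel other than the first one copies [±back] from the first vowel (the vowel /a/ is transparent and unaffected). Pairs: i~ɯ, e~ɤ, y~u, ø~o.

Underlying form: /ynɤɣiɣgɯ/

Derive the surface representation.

[yneɣiɣgi]

/ɤ/ harmonizes with /y/ ([-back]) → [e]
/ɯ/ harmonizes with /y/ ([-back]) → [i]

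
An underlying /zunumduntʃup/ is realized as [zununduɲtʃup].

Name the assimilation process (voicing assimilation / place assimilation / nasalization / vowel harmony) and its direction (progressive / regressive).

/m/→[n] /n/→[ɲ].
Each target copies a feature from the following segment, so the direction is regressive.

place assimilation, regressive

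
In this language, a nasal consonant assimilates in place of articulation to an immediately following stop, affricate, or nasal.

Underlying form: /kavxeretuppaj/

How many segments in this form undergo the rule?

0

No segment meets the rule's conditions.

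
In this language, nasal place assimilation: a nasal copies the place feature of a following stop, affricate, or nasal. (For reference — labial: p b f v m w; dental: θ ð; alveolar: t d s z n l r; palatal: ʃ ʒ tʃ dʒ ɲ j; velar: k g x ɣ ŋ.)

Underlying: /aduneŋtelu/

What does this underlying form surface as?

[adunentelu]

/ŋ/ before /t/ (alveolar) → [n]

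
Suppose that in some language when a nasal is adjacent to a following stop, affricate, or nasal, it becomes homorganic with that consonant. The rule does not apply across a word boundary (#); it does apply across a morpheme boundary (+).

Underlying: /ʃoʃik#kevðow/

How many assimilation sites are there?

No segment meets the rule's conditions.

0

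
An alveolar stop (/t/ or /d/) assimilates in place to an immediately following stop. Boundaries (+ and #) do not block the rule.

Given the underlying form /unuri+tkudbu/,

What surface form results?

/t/ before /k/ (velar) → [k]
/d/ before /b/ (labial) → [b]

[unuri+kkubbu]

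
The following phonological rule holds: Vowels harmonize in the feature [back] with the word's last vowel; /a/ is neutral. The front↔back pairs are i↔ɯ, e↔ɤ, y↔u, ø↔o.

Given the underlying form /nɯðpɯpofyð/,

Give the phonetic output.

/ɯ/ harmonizes with /y/ ([-back]) → [i]
/ɯ/ harmonizes with /y/ ([-back]) → [i]
/o/ harmonizes with /y/ ([-back]) → [ø]

[niðpipøfyð]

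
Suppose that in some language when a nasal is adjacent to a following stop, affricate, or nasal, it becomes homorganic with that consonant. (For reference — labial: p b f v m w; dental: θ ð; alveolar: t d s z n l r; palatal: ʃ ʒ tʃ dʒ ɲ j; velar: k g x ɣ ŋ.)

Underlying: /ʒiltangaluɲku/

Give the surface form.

[ʒiltaŋgaluŋku]

/n/ before /g/ (velar) → [ŋ]
/ɲ/ before /k/ (velar) → [ŋ]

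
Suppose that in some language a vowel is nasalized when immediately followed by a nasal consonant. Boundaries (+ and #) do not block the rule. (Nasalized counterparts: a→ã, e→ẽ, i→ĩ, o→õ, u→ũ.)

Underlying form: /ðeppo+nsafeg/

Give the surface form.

/o/ before nasal /n/ → [õ]

[ðeppõ+nsafeg]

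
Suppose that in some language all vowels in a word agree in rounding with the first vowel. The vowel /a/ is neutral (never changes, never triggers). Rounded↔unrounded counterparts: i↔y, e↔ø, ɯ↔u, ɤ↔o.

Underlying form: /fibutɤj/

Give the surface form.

[fibɯtɤj]

/u/ harmonizes with /i/ ([-round]) → [ɯ]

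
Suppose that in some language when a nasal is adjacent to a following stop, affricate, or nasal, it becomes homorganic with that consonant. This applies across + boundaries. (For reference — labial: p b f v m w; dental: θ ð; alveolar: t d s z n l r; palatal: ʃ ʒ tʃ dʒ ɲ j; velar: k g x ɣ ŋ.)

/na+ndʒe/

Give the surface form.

[na+ɲdʒe]

/n/ before /dʒ/ (palatal) → [ɲ]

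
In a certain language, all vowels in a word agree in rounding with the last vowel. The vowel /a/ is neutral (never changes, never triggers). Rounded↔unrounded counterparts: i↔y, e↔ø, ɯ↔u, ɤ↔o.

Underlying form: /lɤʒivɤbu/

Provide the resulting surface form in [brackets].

/ɤ/ harmonizes with /u/ ([+round]) → [o]
/i/ harmonizes with /u/ ([+round]) → [y]
/ɤ/ harmonizes with /u/ ([+round]) → [o]

[loʒyvobu]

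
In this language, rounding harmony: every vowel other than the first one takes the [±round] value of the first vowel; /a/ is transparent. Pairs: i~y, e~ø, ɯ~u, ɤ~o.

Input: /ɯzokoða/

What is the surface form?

/o/ harmonizes with /ɯ/ ([-round]) → [ɤ]
/o/ harmonizes with /ɯ/ ([-round]) → [ɤ]

[ɯzɤkɤða]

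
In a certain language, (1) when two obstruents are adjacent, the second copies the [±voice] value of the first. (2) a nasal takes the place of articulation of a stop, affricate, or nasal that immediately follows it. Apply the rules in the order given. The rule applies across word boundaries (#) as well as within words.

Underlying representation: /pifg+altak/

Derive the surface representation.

Rule 1: /g/ after /f/ (voiceless) → [k]
After rule 1: pifk+altak
Rule 2: no segment meets the rule's conditions; no change.

[pifk+altak]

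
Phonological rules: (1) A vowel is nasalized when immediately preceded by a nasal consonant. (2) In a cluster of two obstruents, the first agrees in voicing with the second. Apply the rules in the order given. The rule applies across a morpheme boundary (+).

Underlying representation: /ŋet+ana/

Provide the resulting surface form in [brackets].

[ŋẽt+anã]

Rule 1: /e/ after nasal /ŋ/ → [ẽ]
Rule 1: /a/ after nasal /n/ → [ã]
After rule 1: ŋẽt+anã
Rule 2: no segment meets the rule's conditions; no change.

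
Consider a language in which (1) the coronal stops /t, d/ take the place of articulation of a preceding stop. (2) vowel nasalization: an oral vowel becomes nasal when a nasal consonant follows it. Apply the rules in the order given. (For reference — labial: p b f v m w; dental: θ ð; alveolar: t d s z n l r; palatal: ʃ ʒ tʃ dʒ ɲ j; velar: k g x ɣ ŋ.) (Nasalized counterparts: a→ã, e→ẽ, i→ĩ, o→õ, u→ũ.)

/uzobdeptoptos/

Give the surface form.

Rule 1: /d/ after /b/ (labial) → [b]
Rule 1: /t/ after /p/ (labial) → [p]
Rule 1: /t/ after /p/ (labial) → [p]
After rule 1: uzobbeppoppos
Rule 2: no segment meets the rule's conditions; no change.

[uzobbeppoppos]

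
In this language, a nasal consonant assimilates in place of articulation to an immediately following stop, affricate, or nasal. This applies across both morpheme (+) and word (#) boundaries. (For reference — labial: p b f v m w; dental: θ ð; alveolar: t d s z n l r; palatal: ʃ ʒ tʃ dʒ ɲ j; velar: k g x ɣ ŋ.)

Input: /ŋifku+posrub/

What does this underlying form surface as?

no segment meets the rule's conditions; no change.

[ŋifku+posrub]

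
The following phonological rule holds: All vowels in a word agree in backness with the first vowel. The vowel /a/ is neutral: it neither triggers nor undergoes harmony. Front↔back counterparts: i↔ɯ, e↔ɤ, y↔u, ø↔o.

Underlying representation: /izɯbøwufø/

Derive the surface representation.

/ɯ/ harmonizes with /i/ ([-back]) → [i]
/u/ harmonizes with /i/ ([-back]) → [y]

[izibøwyfø]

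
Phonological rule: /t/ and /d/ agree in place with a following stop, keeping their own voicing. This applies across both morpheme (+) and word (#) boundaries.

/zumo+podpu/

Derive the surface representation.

/d/ before /p/ (labial) → [b]

[zumo+pobpu]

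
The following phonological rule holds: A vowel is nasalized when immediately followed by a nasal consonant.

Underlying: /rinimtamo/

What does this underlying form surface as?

[rĩnĩmtãmo]

/i/ before nasal /n/ → [ĩ]
/i/ before nasal /m/ → [ĩ]
/a/ before nasal /m/ → [ã]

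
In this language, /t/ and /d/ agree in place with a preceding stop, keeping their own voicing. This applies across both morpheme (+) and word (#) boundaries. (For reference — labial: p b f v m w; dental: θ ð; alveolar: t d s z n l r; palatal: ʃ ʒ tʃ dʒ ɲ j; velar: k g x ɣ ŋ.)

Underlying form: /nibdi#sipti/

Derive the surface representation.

/d/ after /b/ (labial) → [b]
/t/ after /p/ (labial) → [p]

[nibbi#sippi]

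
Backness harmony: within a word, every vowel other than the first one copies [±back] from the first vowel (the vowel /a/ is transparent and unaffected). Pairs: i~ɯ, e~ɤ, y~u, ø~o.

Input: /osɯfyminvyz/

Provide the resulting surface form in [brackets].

[osɯfumɯnvuz]

/y/ harmonizes with /o/ ([+back]) → [u]
/i/ harmonizes with /o/ ([+back]) → [ɯ]
/y/ harmonizes with /o/ ([+back]) → [u]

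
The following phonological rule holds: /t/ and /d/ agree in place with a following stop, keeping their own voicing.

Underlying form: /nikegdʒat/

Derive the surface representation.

[nikegdʒat]

no segment meets the rule's conditions; no change.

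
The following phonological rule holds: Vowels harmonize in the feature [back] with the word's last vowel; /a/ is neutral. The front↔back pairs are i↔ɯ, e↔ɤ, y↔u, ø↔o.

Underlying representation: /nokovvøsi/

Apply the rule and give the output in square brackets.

/o/ harmonizes with /i/ ([-back]) → [ø]
/o/ harmonizes with /i/ ([-back]) → [ø]

[nøkøvvøsi]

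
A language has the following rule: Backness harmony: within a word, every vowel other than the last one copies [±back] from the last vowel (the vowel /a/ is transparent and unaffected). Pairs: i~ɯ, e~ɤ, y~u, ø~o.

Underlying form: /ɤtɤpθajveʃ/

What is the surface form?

/ɤ/ harmonizes with /e/ ([-back]) → [e]
/ɤ/ harmonizes with /e/ ([-back]) → [e]

[etepθajveʃ]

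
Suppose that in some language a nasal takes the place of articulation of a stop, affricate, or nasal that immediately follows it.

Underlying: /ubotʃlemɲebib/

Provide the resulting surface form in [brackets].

[ubotʃleɲɲebib]

/m/ before /ɲ/ (palatal) → [ɲ]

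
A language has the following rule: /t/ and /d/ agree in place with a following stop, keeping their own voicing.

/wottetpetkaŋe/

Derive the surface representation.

/t/ before /p/ (labial) → [p]
/t/ before /k/ (velar) → [k]

[wotteppekkaŋe]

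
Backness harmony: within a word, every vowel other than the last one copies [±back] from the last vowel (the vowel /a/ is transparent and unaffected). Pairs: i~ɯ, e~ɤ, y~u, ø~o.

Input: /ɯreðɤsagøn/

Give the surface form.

/ɯ/ harmonizes with /ø/ ([-back]) → [i]
/ɤ/ harmonizes with /ø/ ([-back]) → [e]

[ireðesagøn]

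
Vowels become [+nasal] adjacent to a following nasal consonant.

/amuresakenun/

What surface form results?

[ãmuresakẽnũn]

/a/ before nasal /m/ → [ã]
/e/ before nasal /n/ → [ẽ]
/u/ before nasal /n/ → [ũ]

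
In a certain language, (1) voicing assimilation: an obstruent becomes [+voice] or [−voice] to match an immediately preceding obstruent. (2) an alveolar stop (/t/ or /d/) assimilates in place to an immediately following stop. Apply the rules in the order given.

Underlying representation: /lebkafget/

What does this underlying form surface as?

Rule 1: /k/ after /b/ (voiced) → [g]
Rule 1: /g/ after /f/ (voiceless) → [k]
After rule 1: lebgafket
Rule 2: no segment meets the rule's conditions; no change.

[lebgafket]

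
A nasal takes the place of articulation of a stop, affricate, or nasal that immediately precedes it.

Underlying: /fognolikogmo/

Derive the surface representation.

[fogŋolikogŋo]

/n/ after /g/ (velar) → [ŋ]
/m/ after /g/ (velar) → [ŋ]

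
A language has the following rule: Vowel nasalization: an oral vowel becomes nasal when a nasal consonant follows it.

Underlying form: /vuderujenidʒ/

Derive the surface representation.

[vuderujẽnidʒ]

/e/ before nasal /n/ → [ẽ]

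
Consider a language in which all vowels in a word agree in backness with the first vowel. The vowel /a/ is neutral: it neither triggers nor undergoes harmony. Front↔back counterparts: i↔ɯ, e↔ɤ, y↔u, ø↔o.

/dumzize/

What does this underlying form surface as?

[dumzɯzɤ]

/i/ harmonizes with /u/ ([+back]) → [ɯ]
/e/ harmonizes with /u/ ([+back]) → [ɤ]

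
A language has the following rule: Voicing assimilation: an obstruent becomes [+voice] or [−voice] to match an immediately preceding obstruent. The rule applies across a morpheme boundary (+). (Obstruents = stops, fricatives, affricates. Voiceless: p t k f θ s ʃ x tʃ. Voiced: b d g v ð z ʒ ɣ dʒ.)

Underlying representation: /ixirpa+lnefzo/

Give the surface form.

[ixirpa+lnefso]

/z/ after /f/ (voiceless) → [s]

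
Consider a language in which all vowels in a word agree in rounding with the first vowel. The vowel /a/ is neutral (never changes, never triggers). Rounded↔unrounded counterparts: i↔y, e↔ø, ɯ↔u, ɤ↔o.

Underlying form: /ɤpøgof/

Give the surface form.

[ɤpegɤf]

/ø/ harmonizes with /ɤ/ ([-round]) → [e]
/o/ harmonizes with /ɤ/ ([-round]) → [ɤ]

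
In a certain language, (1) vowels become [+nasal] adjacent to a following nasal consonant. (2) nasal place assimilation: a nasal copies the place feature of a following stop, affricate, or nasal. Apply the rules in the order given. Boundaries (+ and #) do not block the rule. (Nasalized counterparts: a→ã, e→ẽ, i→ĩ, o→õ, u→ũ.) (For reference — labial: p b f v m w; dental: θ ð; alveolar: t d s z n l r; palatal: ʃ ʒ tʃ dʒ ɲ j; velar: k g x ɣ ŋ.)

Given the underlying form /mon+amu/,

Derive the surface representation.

[mõn+ãmu]

Rule 1: /o/ before nasal /n/ → [õ]
Rule 1: /a/ before nasal /m/ → [ã]
After rule 1: mõn+ãmu
Rule 2: no segment meets the rule's conditions; no change.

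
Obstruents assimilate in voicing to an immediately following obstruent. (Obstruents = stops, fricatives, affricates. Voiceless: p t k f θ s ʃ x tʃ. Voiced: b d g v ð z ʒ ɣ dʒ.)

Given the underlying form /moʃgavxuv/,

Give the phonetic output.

[moʒgafxuv]

/ʃ/ before /g/ (voiced) → [ʒ]
/v/ before /x/ (voiceless) → [f]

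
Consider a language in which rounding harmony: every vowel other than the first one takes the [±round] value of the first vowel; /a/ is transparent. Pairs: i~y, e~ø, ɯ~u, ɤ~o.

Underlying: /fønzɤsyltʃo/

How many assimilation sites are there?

1

/ɤ/ harmonizes with /ø/ ([+round]) → [o]
1 segment changes.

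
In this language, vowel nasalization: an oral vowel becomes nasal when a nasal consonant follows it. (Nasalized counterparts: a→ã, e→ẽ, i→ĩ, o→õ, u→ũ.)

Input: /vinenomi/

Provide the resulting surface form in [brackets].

[vĩnẽnõmi]

/i/ before nasal /n/ → [ĩ]
/e/ before nasal /n/ → [ẽ]
/o/ before nasal /m/ → [õ]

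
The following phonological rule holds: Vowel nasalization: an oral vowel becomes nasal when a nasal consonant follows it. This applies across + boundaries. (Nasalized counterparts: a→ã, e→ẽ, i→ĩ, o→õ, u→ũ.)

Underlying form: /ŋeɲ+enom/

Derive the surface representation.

/e/ before nasal /ɲ/ → [ẽ]
/e/ before nasal /n/ → [ẽ]
/o/ before nasal /m/ → [õ]

[ŋẽɲ+ẽnõm]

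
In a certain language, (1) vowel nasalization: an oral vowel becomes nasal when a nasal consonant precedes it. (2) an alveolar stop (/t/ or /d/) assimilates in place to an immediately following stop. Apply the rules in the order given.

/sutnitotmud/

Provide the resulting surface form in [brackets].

[sutnĩtotmũd]

Rule 1: /i/ after nasal /n/ → [ĩ]
Rule 1: /u/ after nasal /m/ → [ũ]
After rule 1: sutnĩtotmũd
Rule 2: no segment meets the rule's conditions; no change.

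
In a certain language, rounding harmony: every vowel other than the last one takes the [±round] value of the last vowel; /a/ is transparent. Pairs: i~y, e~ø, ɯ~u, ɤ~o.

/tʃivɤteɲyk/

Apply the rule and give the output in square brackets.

[tʃyvotøɲyk]

/i/ harmonizes with /y/ ([+round]) → [y]
/ɤ/ harmonizes with /y/ ([+round]) → [o]
/e/ harmonizes with /y/ ([+round]) → [ø]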